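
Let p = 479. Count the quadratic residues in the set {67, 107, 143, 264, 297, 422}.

4

(67/479) = -1 → non-residue.
(107/479) = +1 → QR.
(143/479) = -1 → non-residue.
(264/479) = +1 → QR.
(297/479) = +1 → QR.
(422/479) = +1 → QR.
Total quadratic residues among the 6: 4.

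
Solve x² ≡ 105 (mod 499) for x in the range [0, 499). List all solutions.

179, 320

Since 499 ≡ 3 (mod 4), a square root of 105 is 105^((499+1)/4) = 105^125 mod 499.
Repeated squaring: 105^2≡47, 105^4≡213, 105^8≡459, 105^16≡103, 105^32≡130, 105^64≡433 (mod 499).
105^125 = 105^(64+32+16+8+4+1) ≡ 320 (mod 499).
Check: 320² = 102400 ≡ 105 (mod 499). The two roots are 179 and 320.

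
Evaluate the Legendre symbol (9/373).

1

Reciprocity: 9 ≡ 1 and 373 ≡ 1 (mod 4), so (9/373) = +(373/9).
Reduce top mod 9: now compute (4/9).
Pull out 2^2: since 9 ≡ 1 (mod 8), (2/9) = +1, so (2/9)^2 = +1.
Reached (1/9) = 1. Collecting the sign flips along the way, the symbol is +1.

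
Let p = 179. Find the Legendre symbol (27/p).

Reciprocity: 27 ≡ 3 and 179 ≡ 3 (mod 4), so (27/179) = −(179/27).
Reduce top mod 27: now compute (17/27).
Reciprocity: 17 ≡ 1 and 27 ≡ 3 (mod 4), so (17/27) = +(27/17).
Reduce top mod 17: now compute (10/17).
Pull out 2: since 17 ≡ 1 (mod 8), (2/17) = +1.
Reciprocity: 5 ≡ 1 and 17 ≡ 1 (mod 4), so (5/17) = +(17/5).
Reduce top mod 5: now compute (2/5).
Pull out 2: since 5 ≡ 5 (mod 8), (2/5) = -1.
Reached (1/5) = 1. Collecting the sign flips along the way, the symbol is +1.

1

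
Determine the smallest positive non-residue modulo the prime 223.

(2/223) = +1, so 2 is a residue.
(3/223) = −1, so 3 is the smallest positive non-residue mod 223.

3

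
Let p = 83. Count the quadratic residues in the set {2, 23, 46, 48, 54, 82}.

2

(2/83) = -1 → non-residue.
(23/83) = +1 → QR.
(46/83) = -1 → non-residue.
(48/83) = +1 → QR.
(54/83) = -1 → non-residue.
(82/83) = -1 → non-residue.
Total quadratic residues among the 6: 2.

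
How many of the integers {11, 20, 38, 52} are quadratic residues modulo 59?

(11/59) = -1 → non-residue.
(20/59) = +1 → QR.
(38/59) = -1 → non-residue.
(52/59) = -1 → non-residue.
Total quadratic residues among the 4: 1.

1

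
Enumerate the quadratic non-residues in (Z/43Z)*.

Square k = 1,…,21 (k and 43−k give the same square):
1²=1, 2²=4, 3²=9, 4²=16, 5²=25, 6²=36, 7²≡6, 8²≡21, 9²≡38, 10²≡14, 11²≡35, 12²≡15, 13²≡40, 14²≡24, 15²≡10, 16²≡41, 17²≡31, 18²≡23, 19²≡17, 20²≡13, 21²≡11 (mod 43).
The residues are {1, 4, 6, 9, 10, 11, 13, 14, 15, 16, 17, 21, 23, 24, 25, 31, 35, 36, 38, 40, 41}; the non-residues are the remaining 21 nonzero classes.

2,3,5,7,8,12,18,19,20,22,26,27,28,29,30,32,33,34,37,39,42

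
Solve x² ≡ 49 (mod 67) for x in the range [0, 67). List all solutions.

Since 67 ≡ 3 (mod 4), a square root of 49 is 49^((67+1)/4) = 49^17 mod 67.
Repeated squaring: 49^2≡56, 49^4≡54, 49^8≡35, 49^16≡19 (mod 67).
49^17 = 49^(16+1) ≡ 60 (mod 67).
Check: 60² = 3600 ≡ 49 (mod 67). The two roots are 7 and 60.

7, 60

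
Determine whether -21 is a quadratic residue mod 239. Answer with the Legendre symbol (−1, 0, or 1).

1

First reduce: -21 ≡ 218 (mod 239).
Pull out 2: since 239 ≡ 7 (mod 8), (2/239) = +1.
Reciprocity: 109 ≡ 1 and 239 ≡ 3 (mod 4), so (109/239) = +(239/109).
Reduce top mod 109: now compute (21/109).
Reciprocity: 21 ≡ 1 and 109 ≡ 1 (mod 4), so (21/109) = +(109/21).
Reduce top mod 21: now compute (4/21).
Pull out 2^2: since 21 ≡ 5 (mod 8), (2/21) = -1, so (2/21)^2 = +1.
Reached (1/21) = 1. Collecting the sign flips along the way, the symbol is +1.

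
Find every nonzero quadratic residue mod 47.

1,2,3,4,6,7,8,9,12,14,16,17,18,21,24,25,27,28,32,34,36,37,42

Square k = 1,…,23 (k and 47−k give the same square):
1²=1, 2²=4, 3²=9, 4²=16, 5²=25, 6²=36, 7²≡2, 8²≡17, 9²≡34, 10²≡6, 11²≡27, 12²≡3, 13²≡28, 14²≡8, 15²≡37, 16²≡21, 17²≡7, 18²≡42, 19²≡32, 20²≡24, 21²≡18, 22²≡14, 23²≡12 (mod 47).
So the quadratic residues mod 47 are {1, 2, 3, 4, 6, 7, 8, 9, 12, 14, 16, 17, 18, 21, 24, 25, 27, 28, 32, 34, 36, 37, 42}.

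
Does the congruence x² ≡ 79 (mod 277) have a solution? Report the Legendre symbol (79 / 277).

1

Euler's criterion: (79/277) ≡ 79^138 (mod 277).
79^2 ≡ 147 (mod 277)
79^4 ≡ 3 (mod 277)
79^8 ≡ 9 (mod 277)
79^16 ≡ 81 (mod 277)
79^32 ≡ 190 (mod 277)
79^64 ≡ 90 (mod 277)
79^128 ≡ 67 (mod 277)
79^138 = 79^(128+8+2) ≡ 1 (mod 277).
Result is 1, so (79/277) = 1.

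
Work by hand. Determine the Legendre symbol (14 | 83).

Pull out 2: since 83 ≡ 3 (mod 8), (2/83) = -1.
Reciprocity: 7 ≡ 3 and 83 ≡ 3 (mod 4), so (7/83) = −(83/7).
Reduce top mod 7: now compute (6/7).
Pull out 2: since 7 ≡ 7 (mod 8), (2/7) = +1.
Reciprocity: 3 ≡ 3 and 7 ≡ 3 (mod 4), so (3/7) = −(7/3).
Reduce top mod 3: now compute (1/3).
Reached (1/3) = 1. Collecting the sign flips along the way, the symbol is -1.

-1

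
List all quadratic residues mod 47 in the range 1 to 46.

Square k = 1,…,23 (k and 47−k give the same square):
1²=1, 2²=4, 3²=9, 4²=16, 5²=25, 6²=36, 7²≡2, 8²≡17, 9²≡34, 10²≡6, 11²≡27, 12²≡3, 13²≡28, 14²≡8, 15²≡37, 16²≡21, 17²≡7, 18²≡42, 19²≡32, 20²≡24, 21²≡18, 22²≡14, 23²≡12 (mod 47).
So the quadratic residues mod 47 are {1, 2, 3, 4, 6, 7, 8, 9, 12, 14, 16, 17, 18, 21, 24, 25, 27, 28, 32, 34, 36, 37, 42}.

1,2,3,4,6,7,8,9,12,14,16,17,18,21,24,25,27,28,32,34,36,37,42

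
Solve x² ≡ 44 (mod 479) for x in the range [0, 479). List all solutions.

Since 479 ≡ 3 (mod 4), a square root of 44 is 44^((479+1)/4) = 44^120 mod 479.
Repeated squaring: 44^2≡20, 44^4≡400, 44^8≡14, 44^16≡196, 44^32≡96, 44^64≡115 (mod 479).
44^120 = 44^(64+32+16+8) ≡ 363 (mod 479).
Check: 363² = 131769 ≡ 44 (mod 479). The two roots are 116 and 363.

116, 363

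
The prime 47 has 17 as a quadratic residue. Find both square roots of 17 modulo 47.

8, 39

Since 47 ≡ 3 (mod 4), a square root of 17 is 17^((47+1)/4) = 17^12 mod 47.
Repeated squaring: 17^2≡7, 17^4≡2, 17^8≡4 (mod 47).
17^12 = 17^(8+4) ≡ 8 (mod 47).
Check: 8² = 64 ≡ 17 (mod 47). The two roots are 8 and 39.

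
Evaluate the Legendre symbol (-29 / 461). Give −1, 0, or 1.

First reduce: -29 ≡ 432 (mod 461).
Pull out 2^4: since 461 ≡ 5 (mod 8), (2/461) = -1, so (2/461)^4 = +1.
Reciprocity: 27 ≡ 3 and 461 ≡ 1 (mod 4), so (27/461) = +(461/27).
Reduce top mod 27: now compute (2/27).
Pull out 2: since 27 ≡ 3 (mod 8), (2/27) = -1.
Reached (1/27) = 1. Collecting the sign flips along the way, the symbol is -1.

-1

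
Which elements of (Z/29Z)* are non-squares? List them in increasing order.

Square k = 1,…,14 (k and 29−k give the same square):
1²=1, 2²=4, 3²=9, 4²=16, 5²=25, 6²≡7, 7²≡20, 8²≡6, 9²≡23, 10²≡13, 11²≡5, 12²≡28, 13²≡24, 14²≡22 (mod 29).
The residues are {1, 4, 5, 6, 7, 9, 13, 16, 20, 22, 23, 24, 25, 28}; the non-residues are the remaining 14 nonzero classes.

2, 3, 8, 10, 11, 12, 14, 15, 17, 18, 19, 21, 26, 27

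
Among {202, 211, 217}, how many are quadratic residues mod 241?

(202/241) = -1 → non-residue.
(211/241) = +1 → QR.
(217/241) = +1 → QR.
Total quadratic residues among the 3: 2.

2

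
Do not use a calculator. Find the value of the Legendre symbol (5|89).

Reciprocity: 5 ≡ 1 and 89 ≡ 1 (mod 4), so (5/89) = +(89/5).
Reduce top mod 5: now compute (4/5).
Pull out 2^2: since 5 ≡ 5 (mod 8), (2/5) = -1, so (2/5)^2 = +1.
Reached (1/5) = 1. Collecting the sign flips along the way, the symbol is +1.

1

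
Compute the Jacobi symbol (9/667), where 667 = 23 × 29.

Reciprocity: 9 ≡ 1 and 667 ≡ 3 (mod 4), so (9/667) = +(667/9).
Reduce top mod 9: now compute (1/9).
Reached (1/9) = 1. Collecting the sign flips along the way, the symbol is +1.

1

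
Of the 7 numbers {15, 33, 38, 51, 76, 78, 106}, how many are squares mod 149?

2

(15/149) = -1 → non-residue.
(33/149) = +1 → QR.
(38/149) = -1 → non-residue.
(51/149) = -1 → non-residue.
(76/149) = +1 → QR.
(78/149) = -1 → non-residue.
(106/149) = -1 → non-residue.
Total quadratic residues among the 7: 2.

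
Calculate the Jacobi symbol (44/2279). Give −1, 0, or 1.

1

Pull out 2^2: since 2279 ≡ 7 (mod 8), (2/2279) = +1, so (2/2279)^2 = +1.
Reciprocity: 11 ≡ 3 and 2279 ≡ 3 (mod 4), so (11/2279) = −(2279/11).
Reduce top mod 11: now compute (2/11).
Pull out 2: since 11 ≡ 3 (mod 8), (2/11) = -1.
Reached (1/11) = 1. Collecting the sign flips along the way, the symbol is +1.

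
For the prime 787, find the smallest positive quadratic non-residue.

(2/787) = −1, so 2 is the smallest positive non-residue mod 787.

2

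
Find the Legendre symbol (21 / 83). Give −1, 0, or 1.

Euler's criterion: (21/83) ≡ 21^41 (mod 83).
21^2 ≡ 26 (mod 83)
21^4 ≡ 12 (mod 83)
21^8 ≡ 61 (mod 83)
21^16 ≡ 69 (mod 83)
21^32 ≡ 30 (mod 83)
21^41 = 21^(32+8+1) ≡ 1 (mod 83).
Result is 1, so (21/83) = 1.

1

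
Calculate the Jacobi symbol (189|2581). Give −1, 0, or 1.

-1

Reciprocity: 189 ≡ 1 and 2581 ≡ 1 (mod 4), so (189/2581) = +(2581/189).
Reduce top mod 189: now compute (124/189).
Pull out 2^2: since 189 ≡ 5 (mod 8), (2/189) = -1, so (2/189)^2 = +1.
Reciprocity: 31 ≡ 3 and 189 ≡ 1 (mod 4), so (31/189) = +(189/31).
Reduce top mod 31: now compute (3/31).
Reciprocity: 3 ≡ 3 and 31 ≡ 3 (mod 4), so (3/31) = −(31/3).
Reduce top mod 3: now compute (1/3).
Reached (1/3) = 1. Collecting the sign flips along the way, the symbol is -1.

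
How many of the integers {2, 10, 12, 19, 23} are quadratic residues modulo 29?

1

(2/29) = -1 → non-residue.
(10/29) = -1 → non-residue.
(12/29) = -1 → non-residue.
(19/29) = -1 → non-residue.
(23/29) = +1 → QR.
Total quadratic residues among the 5: 1.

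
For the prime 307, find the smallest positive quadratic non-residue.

(2/307) = −1, so 2 is the smallest positive non-residue mod 307.

2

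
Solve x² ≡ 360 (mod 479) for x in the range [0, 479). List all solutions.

224, 255

Since 479 ≡ 3 (mod 4), a square root of 360 is 360^((479+1)/4) = 360^120 mod 479.
Repeated squaring: 360^2≡270, 360^4≡92, 360^8≡321, 360^16≡56, 360^32≡262, 360^64≡147 (mod 479).
360^120 = 360^(64+32+16+8) ≡ 224 (mod 479).
Check: 224² = 50176 ≡ 360 (mod 479). The two roots are 224 and 255.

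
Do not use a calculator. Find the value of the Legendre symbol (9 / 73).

1

Reciprocity: 9 ≡ 1 and 73 ≡ 1 (mod 4), so (9/73) = +(73/9).
Reduce top mod 9: now compute (1/9).
Reached (1/9) = 1. Collecting the sign flips along the way, the symbol is +1.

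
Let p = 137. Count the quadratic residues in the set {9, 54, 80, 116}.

(9/137) = +1 → QR.
(54/137) = -1 → non-residue.
(80/137) = -1 → non-residue.
(116/137) = -1 → non-residue.
Total quadratic residues among the 4: 1.

1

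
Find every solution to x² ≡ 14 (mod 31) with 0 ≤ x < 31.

13, 18

Since 31 ≡ 3 (mod 4), a square root of 14 is 14^((31+1)/4) = 14^8 mod 31.
Repeated squaring: 14^2≡10, 14^4≡7, 14^8≡18 (mod 31).
14^8 = 14^(8) ≡ 18 (mod 31).
Check: 18² = 324 ≡ 14 (mod 31). The two roots are 13 and 18.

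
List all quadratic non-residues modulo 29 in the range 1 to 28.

2, 3, 8, 10, 11, 12, 14, 15, 17, 18, 19, 21, 26, 27

Square k = 1,…,14 (k and 29−k give the same square):
1²=1, 2²=4, 3²=9, 4²=16, 5²=25, 6²≡7, 7²≡20, 8²≡6, 9²≡23, 10²≡13, 11²≡5, 12²≡28, 13²≡24, 14²≡22 (mod 29).
The residues are {1, 4, 5, 6, 7, 9, 13, 16, 20, 22, 23, 24, 25, 28}; the non-residues are the remaining 14 nonzero classes.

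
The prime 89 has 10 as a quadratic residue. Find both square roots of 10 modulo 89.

89 ≡ 1 (mod 4), so we find a root by search.
Trying successive values, 30² = 900 ≡ 10 (mod 89). The other root is 89 − 30 = 59.

30, 59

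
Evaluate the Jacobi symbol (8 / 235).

-1

Pull out 2^3: since 235 ≡ 3 (mod 8), (2/235) = -1, so (2/235)^3 = -1.
Reached (1/235) = 1. Collecting the sign flips along the way, the symbol is -1.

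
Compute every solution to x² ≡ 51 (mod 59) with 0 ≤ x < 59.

Since 59 ≡ 3 (mod 4), a square root of 51 is 51^((59+1)/4) = 51^15 mod 59.
Repeated squaring: 51^2≡5, 51^4≡25, 51^8≡35 (mod 59).
51^15 = 51^(8+4+2+1) ≡ 46 (mod 59).
Check: 46² = 2116 ≡ 51 (mod 59). The two roots are 13 and 46.

13, 46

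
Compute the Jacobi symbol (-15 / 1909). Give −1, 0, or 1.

1

First reduce: -15 ≡ 1894 (mod 1909).
Pull out 2: since 1909 ≡ 5 (mod 8), (2/1909) = -1.
Reciprocity: 947 ≡ 3 and 1909 ≡ 1 (mod 4), so (947/1909) = +(1909/947).
Reduce top mod 947: now compute (15/947).
Reciprocity: 15 ≡ 3 and 947 ≡ 3 (mod 4), so (15/947) = −(947/15).
Reduce top mod 15: now compute (2/15).
Pull out 2: since 15 ≡ 7 (mod 8), (2/15) = +1.
Reached (1/15) = 1. Collecting the sign flips along the way, the symbol is +1.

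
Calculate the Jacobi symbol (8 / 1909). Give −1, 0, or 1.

-1

Pull out 2^3: since 1909 ≡ 5 (mod 8), (2/1909) = -1, so (2/1909)^3 = -1.
Reached (1/1909) = 1. Collecting the sign flips along the way, the symbol is -1.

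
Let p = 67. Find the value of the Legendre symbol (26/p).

Pull out 2: since 67 ≡ 3 (mod 8), (2/67) = -1.
Reciprocity: 13 ≡ 1 and 67 ≡ 3 (mod 4), so (13/67) = +(67/13).
Reduce top mod 13: now compute (2/13).
Pull out 2: since 13 ≡ 5 (mod 8), (2/13) = -1.
Reached (1/13) = 1. Collecting the sign flips along the way, the symbol is +1.

1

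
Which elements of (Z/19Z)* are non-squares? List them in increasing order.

Square k = 1,…,9 (k and 19−k give the same square):
1²=1, 2²=4, 3²=9, 4²=16, 5²≡6, 6²≡17, 7²≡11, 8²≡7, 9²≡5 (mod 19).
The residues are {1, 4, 5, 6, 7, 9, 11, 16, 17}; the non-residues are the remaining 9 nonzero classes.

2 3 8 10 12 13 14 15 18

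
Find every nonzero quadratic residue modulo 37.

Square k = 1,…,18 (k and 37−k give the same square):
1²=1, 2²=4, 3²=9, 4²=16, 5²=25, 6²=36, 7²≡12, 8²≡27, 9²≡7, 10²≡26, 11²≡10, 12²≡33, 13²≡21, 14²≡11, 15²≡3, 16²≡34, 17²≡30, 18²≡28 (mod 37).
So the quadratic residues mod 37 are {1, 3, 4, 7, 9, 10, 11, 12, 16, 21, 25, 26, 27, 28, 30, 33, 34, 36}.

1 3 4 7 9 10 11 12 16 21 25 26 27 28 30 33 34 36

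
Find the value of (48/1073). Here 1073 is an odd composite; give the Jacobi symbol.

Pull out 2^4: since 1073 ≡ 1 (mod 8), (2/1073) = +1, so (2/1073)^4 = +1.
Reciprocity: 3 ≡ 3 and 1073 ≡ 1 (mod 4), so (3/1073) = +(1073/3).
Reduce top mod 3: now compute (2/3).
Pull out 2: since 3 ≡ 3 (mod 8), (2/3) = -1.
Reached (1/3) = 1. Collecting the sign flips along the way, the symbol is -1.

-1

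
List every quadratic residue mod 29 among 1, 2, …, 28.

1,4,5,6,7,9,13,16,20,22,23,24,25,28

Square k = 1,…,14 (k and 29−k give the same square):
1²=1, 2²=4, 3²=9, 4²=16, 5²=25, 6²≡7, 7²≡20, 8²≡6, 9²≡23, 10²≡13, 11²≡5, 12²≡28, 13²≡24, 14²≡22 (mod 29).
So the quadratic residues mod 29 are {1, 4, 5, 6, 7, 9, 13, 16, 20, 22, 23, 24, 25, 28}.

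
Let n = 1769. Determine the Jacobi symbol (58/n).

0

Pull out 2: since 1769 ≡ 1 (mod 8), (2/1769) = +1.
Reciprocity: 29 ≡ 1 and 1769 ≡ 1 (mod 4), so (29/1769) = +(1769/29).
Reduce top mod 29: now compute (0/29).
Top reduces to 0: gcd > 1, so the symbol is 0.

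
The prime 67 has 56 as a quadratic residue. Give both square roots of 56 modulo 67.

18, 49

Since 67 ≡ 3 (mod 4), a square root of 56 is 56^((67+1)/4) = 56^17 mod 67.
Repeated squaring: 56^2≡54, 56^4≡35, 56^8≡19, 56^16≡26 (mod 67).
56^17 = 56^(16+1) ≡ 49 (mod 67).
Check: 49² = 2401 ≡ 56 (mod 67). The two roots are 18 and 49.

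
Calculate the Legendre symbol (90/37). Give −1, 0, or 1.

1

First reduce: 90 ≡ 16 (mod 37).
Pull out 2^4: since 37 ≡ 5 (mod 8), (2/37) = -1, so (2/37)^4 = +1.
Reached (1/37) = 1. Collecting the sign flips along the way, the symbol is +1.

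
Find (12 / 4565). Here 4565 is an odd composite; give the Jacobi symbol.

Pull out 2^2: since 4565 ≡ 5 (mod 8), (2/4565) = -1, so (2/4565)^2 = +1.
Reciprocity: 3 ≡ 3 and 4565 ≡ 1 (mod 4), so (3/4565) = +(4565/3).
Reduce top mod 3: now compute (2/3).
Pull out 2: since 3 ≡ 3 (mod 8), (2/3) = -1.
Reached (1/3) = 1. Collecting the sign flips along the way, the symbol is -1.

-1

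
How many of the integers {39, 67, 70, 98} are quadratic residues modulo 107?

1

(39/107) = +1 → QR.
(67/107) = -1 → non-residue.
(70/107) = -1 → non-residue.
(98/107) = -1 → non-residue.
Total quadratic residues among the 4: 1.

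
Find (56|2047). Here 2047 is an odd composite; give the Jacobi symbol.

1

Pull out 2^3: since 2047 ≡ 7 (mod 8), (2/2047) = +1, so (2/2047)^3 = +1.
Reciprocity: 7 ≡ 3 and 2047 ≡ 3 (mod 4), so (7/2047) = −(2047/7).
Reduce top mod 7: now compute (3/7).
Reciprocity: 3 ≡ 3 and 7 ≡ 3 (mod 4), so (3/7) = −(7/3).
Reduce top mod 3: now compute (1/3).
Reached (1/3) = 1. Collecting the sign flips along the way, the symbol is +1.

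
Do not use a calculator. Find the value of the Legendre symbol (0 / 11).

Top reduces to 0: gcd > 1, so the symbol is 0.

0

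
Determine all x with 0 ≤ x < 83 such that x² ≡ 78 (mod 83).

24, 59

Since 83 ≡ 3 (mod 4), a square root of 78 is 78^((83+1)/4) = 78^21 mod 83.
Repeated squaring: 78^2≡25, 78^4≡44, 78^8≡27, 78^16≡65 (mod 83).
78^21 = 78^(16+4+1) ≡ 59 (mod 83).
Check: 59² = 3481 ≡ 78 (mod 83). The two roots are 24 and 59.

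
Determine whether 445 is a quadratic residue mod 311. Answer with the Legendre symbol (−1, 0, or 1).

First reduce: 445 ≡ 134 (mod 311).
Pull out 2: since 311 ≡ 7 (mod 8), (2/311) = +1.
Reciprocity: 67 ≡ 3 and 311 ≡ 3 (mod 4), so (67/311) = −(311/67).
Reduce top mod 67: now compute (43/67).
Reciprocity: 43 ≡ 3 and 67 ≡ 3 (mod 4), so (43/67) = −(67/43).
Reduce top mod 43: now compute (24/43).
Pull out 2^3: since 43 ≡ 3 (mod 8), (2/43) = -1, so (2/43)^3 = -1.
Reciprocity: 3 ≡ 3 and 43 ≡ 3 (mod 4), so (3/43) = −(43/3).
Reduce top mod 3: now compute (1/3).
Reached (1/3) = 1. Collecting the sign flips along the way, the symbol is +1.

1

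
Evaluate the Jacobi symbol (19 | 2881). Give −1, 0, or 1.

-1

Reciprocity: 19 ≡ 3 and 2881 ≡ 1 (mod 4), so (19/2881) = +(2881/19).
Reduce top mod 19: now compute (12/19).
Pull out 2^2: since 19 ≡ 3 (mod 8), (2/19) = -1, so (2/19)^2 = +1.
Reciprocity: 3 ≡ 3 and 19 ≡ 3 (mod 4), so (3/19) = −(19/3).
Reduce top mod 3: now compute (1/3).
Reached (1/3) = 1. Collecting the sign flips along the way, the symbol is -1.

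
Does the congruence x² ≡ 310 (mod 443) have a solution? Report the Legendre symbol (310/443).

Euler's criterion: (310/443) ≡ 310^221 (mod 443).
310^2 ≡ 412 (mod 443)
310^4 ≡ 75 (mod 443)
310^8 ≡ 309 (mod 443)
310^16 ≡ 236 (mod 443)
310^32 ≡ 321 (mod 443)
310^64 ≡ 265 (mod 443)
310^128 ≡ 231 (mod 443)
310^221 = 310^(128+64+16+8+4+1) ≡ 442 (mod 443).
Result is 442 ≡ −1, so (310/443) = −1.

-1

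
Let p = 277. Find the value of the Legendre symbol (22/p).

1

Euler's criterion: (22/277) ≡ 22^138 (mod 277).
22^2 ≡ 207 (mod 277)
22^4 ≡ 191 (mod 277)
22^8 ≡ 194 (mod 277)
22^16 ≡ 241 (mod 277)
22^32 ≡ 188 (mod 277)
22^64 ≡ 165 (mod 277)
22^128 ≡ 79 (mod 277)
22^138 = 22^(128+8+2) ≡ 1 (mod 277).
Result is 1, so (22/277) = 1.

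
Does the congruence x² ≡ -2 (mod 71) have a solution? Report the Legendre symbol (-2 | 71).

-1

Euler's criterion: (-2/71) ≡ 69^35 (mod 71).
69^2 ≡ 4 (mod 71)
69^4 ≡ 16 (mod 71)
69^8 ≡ 43 (mod 71)
69^16 ≡ 3 (mod 71)
69^32 ≡ 9 (mod 71)
69^35 = 69^(32+2+1) ≡ 70 (mod 71).
Result is 70 ≡ −1, so (-2/71) = −1.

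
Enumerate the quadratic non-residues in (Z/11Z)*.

2,6,7,8,10

Square k = 1,…,5 (k and 11−k give the same square):
1²=1, 2²=4, 3²=9, 4²≡5, 5²≡3 (mod 11).
The residues are {1, 3, 4, 5, 9}; the non-residues are the remaining 5 nonzero classes.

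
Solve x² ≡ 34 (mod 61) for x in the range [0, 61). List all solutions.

61 ≡ 1 (mod 4), so we find a root by search.
Trying successive values, 20² = 400 ≡ 34 (mod 61). The other root is 61 − 20 = 41.

20, 41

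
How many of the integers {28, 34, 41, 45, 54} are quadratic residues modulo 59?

(28/59) = +1 → QR.
(34/59) = -1 → non-residue.
(41/59) = +1 → QR.
(45/59) = +1 → QR.
(54/59) = -1 → non-residue.
Total quadratic residues among the 5: 3.

3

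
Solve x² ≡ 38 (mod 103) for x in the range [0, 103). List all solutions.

48, 55

Since 103 ≡ 3 (mod 4), a square root of 38 is 38^((103+1)/4) = 38^26 mod 103.
Repeated squaring: 38^2≡2, 38^4≡4, 38^8≡16, 38^16≡50 (mod 103).
38^26 = 38^(16+8+2) ≡ 55 (mod 103).
Check: 55² = 3025 ≡ 38 (mod 103). The two roots are 48 and 55.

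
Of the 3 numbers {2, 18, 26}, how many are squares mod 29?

(2/29) = -1 → non-residue.
(18/29) = -1 → non-residue.
(26/29) = -1 → non-residue.
Total quadratic residues among the 3: 0.

0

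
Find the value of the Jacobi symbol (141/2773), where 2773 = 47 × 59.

Reciprocity: 141 ≡ 1 and 2773 ≡ 1 (mod 4), so (141/2773) = +(2773/141).
Reduce top mod 141: now compute (94/141).
Pull out 2: since 141 ≡ 5 (mod 8), (2/141) = -1.
Reciprocity: 47 ≡ 3 and 141 ≡ 1 (mod 4), so (47/141) = +(141/47).
Reduce top mod 47: now compute (0/47).
Top reduces to 0: gcd > 1, so the symbol is 0.

0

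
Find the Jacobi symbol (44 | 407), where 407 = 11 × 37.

Pull out 2^2: since 407 ≡ 7 (mod 8), (2/407) = +1, so (2/407)^2 = +1.
Reciprocity: 11 ≡ 3 and 407 ≡ 3 (mod 4), so (11/407) = −(407/11).
Reduce top mod 11: now compute (0/11).
Top reduces to 0: gcd > 1, so the symbol is 0.

0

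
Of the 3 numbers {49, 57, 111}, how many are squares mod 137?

(49/137) = +1 → QR.
(57/137) = -1 → non-residue.
(111/137) = -1 → non-residue.
Total quadratic residues among the 3: 1.

1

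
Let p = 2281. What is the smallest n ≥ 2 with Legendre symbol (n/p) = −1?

(2/2281) = +1, so 2 is a residue.
(3/2281) = +1, so 3 is a residue.
(4/2281) = +1, so 4 is a residue.
(5/2281) = +1, so 5 is a residue.
(6/2281) = +1, so 6 is a residue.
(7/2281) = −1, so 7 is the smallest positive non-residue mod 2281.

7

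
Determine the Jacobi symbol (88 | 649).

0

Pull out 2^3: since 649 ≡ 1 (mod 8), (2/649) = +1, so (2/649)^3 = +1.
Reciprocity: 11 ≡ 3 and 649 ≡ 1 (mod 4), so (11/649) = +(649/11).
Reduce top mod 11: now compute (0/11).
Top reduces to 0: gcd > 1, so the symbol is 0.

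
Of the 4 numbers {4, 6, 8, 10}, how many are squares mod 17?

(4/17) = +1 → QR.
(6/17) = -1 → non-residue.
(8/17) = +1 → QR.
(10/17) = -1 → non-residue.
Total quadratic residues among the 4: 2.

2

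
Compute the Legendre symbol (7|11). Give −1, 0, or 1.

-1

Euler's criterion: (7/11) ≡ 7^5 (mod 11).
7^2 ≡ 5 (mod 11)
7^4 ≡ 3 (mod 11)
7^5 = 7^(4+1) ≡ 10 (mod 11).
Result is 10 ≡ −1, so (7/11) = −1.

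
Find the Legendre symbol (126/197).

-1

Pull out 2: since 197 ≡ 5 (mod 8), (2/197) = -1.
Reciprocity: 63 ≡ 3 and 197 ≡ 1 (mod 4), so (63/197) = +(197/63).
Reduce top mod 63: now compute (8/63).
Pull out 2^3: since 63 ≡ 7 (mod 8), (2/63) = +1, so (2/63)^3 = +1.
Reached (1/63) = 1. Collecting the sign flips along the way, the symbol is -1.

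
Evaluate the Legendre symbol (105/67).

-1

Euler's criterion: (105/67) ≡ 38^33 (mod 67).
38^2 ≡ 37 (mod 67)
38^4 ≡ 29 (mod 67)
38^8 ≡ 37 (mod 67)
38^16 ≡ 29 (mod 67)
38^32 ≡ 37 (mod 67)
38^33 = 38^(32+1) ≡ 66 (mod 67).
Result is 66 ≡ −1, so (105/67) = −1.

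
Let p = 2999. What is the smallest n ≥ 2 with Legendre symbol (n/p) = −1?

17

(2/2999) = +1, so 2 is a residue.
(3/2999) = +1, so 3 is a residue.
(4/2999) = +1, so 4 is a residue.
(5/2999) = +1, so 5 is a residue.
(6/2999) = +1, so 6 is a residue.
(7/2999) = +1, so 7 is a residue.
(8/2999) = +1, so 8 is a residue.
(9/2999) = +1, so 9 is a residue.
(10/2999) = +1, so 10 is a residue.
(11/2999) = +1, so 11 is a residue.
(12/2999) = +1, so 12 is a residue.
(13/2999) = +1, so 13 is a residue.
(14/2999) = +1, so 14 is a residue.
(15/2999) = +1, so 15 is a residue.
(16/2999) = +1, so 16 is a residue.
(17/2999) = −1, so 17 is the smallest positive non-residue mod 2999.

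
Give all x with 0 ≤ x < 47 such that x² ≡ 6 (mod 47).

10, 37

Since 47 ≡ 3 (mod 4), a square root of 6 is 6^((47+1)/4) = 6^12 mod 47.
Repeated squaring: 6^2≡36, 6^4≡27, 6^8≡24 (mod 47).
6^12 = 6^(8+4) ≡ 37 (mod 47).
Check: 37² = 1369 ≡ 6 (mod 47). The two roots are 10 and 37.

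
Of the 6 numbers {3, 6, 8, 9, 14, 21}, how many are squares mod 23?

(3/23) = +1 → QR.
(6/23) = +1 → QR.
(8/23) = +1 → QR.
(9/23) = +1 → QR.
(14/23) = -1 → non-residue.
(21/23) = -1 → non-residue.
Total quadratic residues among the 6: 4.

4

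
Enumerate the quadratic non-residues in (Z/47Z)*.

5 10 11 13 15 19 20 22 23 26 29 30 31 33 35 38 39 40 41 43 44 45 46

Square k = 1,…,23 (k and 47−k give the same square):
1²=1, 2²=4, 3²=9, 4²=16, 5²=25, 6²=36, 7²≡2, 8²≡17, 9²≡34, 10²≡6, 11²≡27, 12²≡3, 13²≡28, 14²≡8, 15²≡37, 16²≡21, 17²≡7, 18²≡42, 19²≡32, 20²≡24, 21²≡18, 22²≡14, 23²≡12 (mod 47).
The residues are {1, 2, 3, 4, 6, 7, 8, 9, 12, 14, 16, 17, 18, 21, 24, 25, 27, 28, 32, 34, 36, 37, 42}; the non-residues are the remaining 23 nonzero classes.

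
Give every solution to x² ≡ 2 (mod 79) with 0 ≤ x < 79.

9, 70

Since 79 ≡ 3 (mod 4), a square root of 2 is 2^((79+1)/4) = 2^20 mod 79.
Repeated squaring: 2^2≡4, 2^4≡16, 2^8≡19, 2^16≡45 (mod 79).
2^20 = 2^(16+4) ≡ 9 (mod 79).
Check: 9² = 81 ≡ 2 (mod 79). The two roots are 9 and 70.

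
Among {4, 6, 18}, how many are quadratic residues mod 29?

2

(4/29) = +1 → QR.
(6/29) = +1 → QR.
(18/29) = -1 → non-residue.
Total quadratic residues among the 3: 2.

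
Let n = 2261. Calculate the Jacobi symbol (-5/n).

First reduce: -5 ≡ 2256 (mod 2261).
Pull out 2^4: since 2261 ≡ 5 (mod 8), (2/2261) = -1, so (2/2261)^4 = +1.
Reciprocity: 141 ≡ 1 and 2261 ≡ 1 (mod 4), so (141/2261) = +(2261/141).
Reduce top mod 141: now compute (5/141).
Reciprocity: 5 ≡ 1 and 141 ≡ 1 (mod 4), so (5/141) = +(141/5).
Reduce top mod 5: now compute (1/5).
Reached (1/5) = 1. Collecting the sign flips along the way, the symbol is +1.

1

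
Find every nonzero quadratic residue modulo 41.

1 2 4 5 8 9 10 16 18 20 21 23 25 31 32 33 36 37 39 40

Square k = 1,…,20 (k and 41−k give the same square):
1²=1, 2²=4, 3²=9, 4²=16, 5²=25, 6²=36, 7²≡8, 8²≡23, 9²≡40, 10²≡18, 11²≡39, 12²≡21, 13²≡5, 14²≡32, 15²≡20, 16²≡10, 17²≡2, 18²≡37, 19²≡33, 20²≡31 (mod 41).
So the quadratic residues mod 41 are {1, 2, 4, 5, 8, 9, 10, 16, 18, 20, 21, 23, 25, 31, 32, 33, 36, 37, 39, 40}.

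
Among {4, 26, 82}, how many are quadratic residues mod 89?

(4/89) = +1 → QR.
(26/89) = -1 → non-residue.
(82/89) = -1 → non-residue.
Total quadratic residues among the 3: 1.

1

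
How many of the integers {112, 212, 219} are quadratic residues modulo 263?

(112/263) = -1 → non-residue.
(212/263) = -1 → non-residue.
(219/263) = -1 → non-residue.
Total quadratic residues among the 3: 0.

0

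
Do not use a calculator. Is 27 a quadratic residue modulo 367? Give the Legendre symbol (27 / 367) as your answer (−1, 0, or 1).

-1

Reciprocity: 27 ≡ 3 and 367 ≡ 3 (mod 4), so (27/367) = −(367/27).
Reduce top mod 27: now compute (16/27).
Pull out 2^4: since 27 ≡ 3 (mod 8), (2/27) = -1, so (2/27)^4 = +1.
Reached (1/27) = 1. Collecting the sign flips along the way, the symbol is -1.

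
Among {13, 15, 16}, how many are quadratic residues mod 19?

(13/19) = -1 → non-residue.
(15/19) = -1 → non-residue.
(16/19) = +1 → QR.
Total quadratic residues among the 3: 1.

1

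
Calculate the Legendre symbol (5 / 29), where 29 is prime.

Reciprocity: 5 ≡ 1 and 29 ≡ 1 (mod 4), so (5/29) = +(29/5).
Reduce top mod 5: now compute (4/5).
Pull out 2^2: since 5 ≡ 5 (mod 8), (2/5) = -1, so (2/5)^2 = +1.
Reached (1/5) = 1. Collecting the sign flips along the way, the symbol is +1.

1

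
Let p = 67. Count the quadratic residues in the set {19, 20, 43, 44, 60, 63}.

2

(19/67) = +1 → QR.
(20/67) = -1 → non-residue.
(43/67) = -1 → non-residue.
(44/67) = -1 → non-residue.
(60/67) = +1 → QR.
(63/67) = -1 → non-residue.
Total quadratic residues among the 6: 2.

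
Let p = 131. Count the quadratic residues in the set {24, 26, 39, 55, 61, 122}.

3

(24/131) = -1 → non-residue.
(26/131) = -1 → non-residue.
(39/131) = +1 → QR.
(55/131) = +1 → QR.
(61/131) = +1 → QR.
(122/131) = -1 → non-residue.
Total quadratic residues among the 6: 3.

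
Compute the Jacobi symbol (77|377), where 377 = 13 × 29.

-1

Reciprocity: 77 ≡ 1 and 377 ≡ 1 (mod 4), so (77/377) = +(377/77).
Reduce top mod 77: now compute (69/77).
Reciprocity: 69 ≡ 1 and 77 ≡ 1 (mod 4), so (69/77) = +(77/69).
Reduce top mod 69: now compute (8/69).
Pull out 2^3: since 69 ≡ 5 (mod 8), (2/69) = -1, so (2/69)^3 = -1.
Reached (1/69) = 1. Collecting the sign flips along the way, the symbol is -1.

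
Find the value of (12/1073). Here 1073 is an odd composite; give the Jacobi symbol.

Pull out 2^2: since 1073 ≡ 1 (mod 8), (2/1073) = +1, so (2/1073)^2 = +1.
Reciprocity: 3 ≡ 3 and 1073 ≡ 1 (mod 4), so (3/1073) = +(1073/3).
Reduce top mod 3: now compute (2/3).
Pull out 2: since 3 ≡ 3 (mod 8), (2/3) = -1.
Reached (1/3) = 1. Collecting the sign flips along the way, the symbol is -1.

-1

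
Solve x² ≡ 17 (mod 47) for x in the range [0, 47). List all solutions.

Since 47 ≡ 3 (mod 4), a square root of 17 is 17^((47+1)/4) = 17^12 mod 47.
Repeated squaring: 17^2≡7, 17^4≡2, 17^8≡4 (mod 47).
17^12 = 17^(8+4) ≡ 8 (mod 47).
Check: 8² = 64 ≡ 17 (mod 47). The two roots are 8 and 39.

8, 39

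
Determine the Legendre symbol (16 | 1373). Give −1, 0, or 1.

Pull out 2^4: since 1373 ≡ 5 (mod 8), (2/1373) = -1, so (2/1373)^4 = +1.
Reached (1/1373) = 1. Collecting the sign flips along the way, the symbol is +1.

1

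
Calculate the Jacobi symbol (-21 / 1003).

-1

First reduce: -21 ≡ 982 (mod 1003).
Pull out 2: since 1003 ≡ 3 (mod 8), (2/1003) = -1.
Reciprocity: 491 ≡ 3 and 1003 ≡ 3 (mod 4), so (491/1003) = −(1003/491).
Reduce top mod 491: now compute (21/491).
Reciprocity: 21 ≡ 1 and 491 ≡ 3 (mod 4), so (21/491) = +(491/21).
Reduce top mod 21: now compute (8/21).
Pull out 2^3: since 21 ≡ 5 (mod 8), (2/21) = -1, so (2/21)^3 = -1.
Reached (1/21) = 1. Collecting the sign flips along the way, the symbol is -1.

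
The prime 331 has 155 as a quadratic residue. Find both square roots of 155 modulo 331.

157, 174

Since 331 ≡ 3 (mod 4), a square root of 155 is 155^((331+1)/4) = 155^83 mod 331.
Repeated squaring: 155^2≡193, 155^4≡177, 155^8≡215, 155^16≡216, 155^32≡316, 155^64≡225 (mod 331).
155^83 = 155^(64+16+2+1) ≡ 157 (mod 331).
Check: 157² = 24649 ≡ 155 (mod 331). The two roots are 157 and 174.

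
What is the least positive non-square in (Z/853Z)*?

(2/853) = −1, so 2 is the smallest positive non-residue mod 853.

2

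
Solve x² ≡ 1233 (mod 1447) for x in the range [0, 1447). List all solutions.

Since 1447 ≡ 3 (mod 4), a square root of 1233 is 1233^((1447+1)/4) = 1233^362 mod 1447.
Repeated squaring: 1233^2≡939, 1233^4≡498, 1233^8≡567, 1233^16≡255, 1233^32≡1357, 1233^64≡865, 1233^128≡126, 1233^256≡1406 (mod 1447).
1233^362 = 1233^(256+64+32+8+2) ≡ 445 (mod 1447).
Check: 445² = 198025 ≡ 1233 (mod 1447). The two roots are 445 and 1002.

445, 1002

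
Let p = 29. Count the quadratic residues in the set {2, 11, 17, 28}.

(2/29) = -1 → non-residue.
(11/29) = -1 → non-residue.
(17/29) = -1 → non-residue.
(28/29) = +1 → QR.
Total quadratic residues among the 4: 1.

1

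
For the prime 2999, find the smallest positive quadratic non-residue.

17

(2/2999) = +1, so 2 is a residue.
(3/2999) = +1, so 3 is a residue.
(4/2999) = +1, so 4 is a residue.
(5/2999) = +1, so 5 is a residue.
(6/2999) = +1, so 6 is a residue.
(7/2999) = +1, so 7 is a residue.
(8/2999) = +1, so 8 is a residue.
(9/2999) = +1, so 9 is a residue.
(10/2999) = +1, so 10 is a residue.
(11/2999) = +1, so 11 is a residue.
(12/2999) = +1, so 12 is a residue.
(13/2999) = +1, so 13 is a residue.
(14/2999) = +1, so 14 is a residue.
(15/2999) = +1, so 15 is a residue.
(16/2999) = +1, so 16 is a residue.
(17/2999) = −1, so 17 is the smallest positive non-residue mod 2999.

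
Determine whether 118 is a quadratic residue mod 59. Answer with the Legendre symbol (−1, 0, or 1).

0

First reduce: 118 ≡ 0 (mod 59).
Top reduces to 0: gcd > 1, so the symbol is 0.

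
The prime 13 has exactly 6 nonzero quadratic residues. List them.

1,3,4,9,10,12

Square k = 1,…,6 (k and 13−k give the same square):
1²=1, 2²=4, 3²=9, 4²≡3, 5²≡12, 6²≡10 (mod 13).
So the quadratic residues mod 13 are {1, 3, 4, 9, 10, 12}.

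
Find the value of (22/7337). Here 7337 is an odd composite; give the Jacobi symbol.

Pull out 2: since 7337 ≡ 1 (mod 8), (2/7337) = +1.
Reciprocity: 11 ≡ 3 and 7337 ≡ 1 (mod 4), so (11/7337) = +(7337/11).
Reduce top mod 11: now compute (0/11).
Top reduces to 0: gcd > 1, so the symbol is 0.

0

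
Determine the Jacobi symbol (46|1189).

Pull out 2: since 1189 ≡ 5 (mod 8), (2/1189) = -1.
Reciprocity: 23 ≡ 3 and 1189 ≡ 1 (mod 4), so (23/1189) = +(1189/23).
Reduce top mod 23: now compute (16/23).
Pull out 2^4: since 23 ≡ 7 (mod 8), (2/23) = +1, so (2/23)^4 = +1.
Reached (1/23) = 1. Collecting the sign flips along the way, the symbol is -1.

-1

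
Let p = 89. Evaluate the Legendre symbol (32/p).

Euler's criterion: (32/89) ≡ 32^44 (mod 89).
32^2 ≡ 45 (mod 89)
32^4 ≡ 67 (mod 89)
32^8 ≡ 39 (mod 89)
32^16 ≡ 8 (mod 89)
32^32 ≡ 64 (mod 89)
32^44 = 32^(32+8+4) ≡ 1 (mod 89).
Result is 1, so (32/89) = 1.

1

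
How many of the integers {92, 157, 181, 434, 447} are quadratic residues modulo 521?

(92/521) = -1 → non-residue.
(157/521) = -1 → non-residue.
(181/521) = -1 → non-residue.
(434/521) = -1 → non-residue.
(447/521) = +1 → QR.
Total quadratic residues among the 5: 1.

1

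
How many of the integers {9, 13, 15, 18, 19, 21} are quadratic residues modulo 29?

(9/29) = +1 → QR.
(13/29) = +1 → QR.
(15/29) = -1 → non-residue.
(18/29) = -1 → non-residue.
(19/29) = -1 → non-residue.
(21/29) = -1 → non-residue.
Total quadratic residues among the 6: 2.

2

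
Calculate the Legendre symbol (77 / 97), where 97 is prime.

-1

Reciprocity: 77 ≡ 1 and 97 ≡ 1 (mod 4), so (77/97) = +(97/77).
Reduce top mod 77: now compute (20/77).
Pull out 2^2: since 77 ≡ 5 (mod 8), (2/77) = -1, so (2/77)^2 = +1.
Reciprocity: 5 ≡ 1 and 77 ≡ 1 (mod 4), so (5/77) = +(77/5).
Reduce top mod 5: now compute (2/5).
Pull out 2: since 5 ≡ 5 (mod 8), (2/5) = -1.
Reached (1/5) = 1. Collecting the sign flips along the way, the symbol is -1.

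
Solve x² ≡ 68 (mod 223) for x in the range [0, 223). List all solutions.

Since 223 ≡ 3 (mod 4), a square root of 68 is 68^((223+1)/4) = 68^56 mod 223.
Repeated squaring: 68^2≡164, 68^4≡136, 68^8≡210, 68^16≡169, 68^32≡17 (mod 223).
68^56 = 68^(32+16+8) ≡ 115 (mod 223).
Check: 115² = 13225 ≡ 68 (mod 223). The two roots are 108 and 115.

108, 115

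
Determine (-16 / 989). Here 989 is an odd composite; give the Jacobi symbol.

First reduce: -16 ≡ 973 (mod 989).
Reciprocity: 973 ≡ 1 and 989 ≡ 1 (mod 4), so (973/989) = +(989/973).
Reduce top mod 973: now compute (16/973).
Pull out 2^4: since 973 ≡ 5 (mod 8), (2/973) = -1, so (2/973)^4 = +1.
Reached (1/973) = 1. Collecting the sign flips along the way, the symbol is +1.

1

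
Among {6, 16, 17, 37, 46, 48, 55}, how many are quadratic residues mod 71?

(6/71) = +1 → QR.
(16/71) = +1 → QR.
(17/71) = -1 → non-residue.
(37/71) = +1 → QR.
(46/71) = -1 → non-residue.
(48/71) = +1 → QR.
(55/71) = -1 → non-residue.
Total quadratic residues among the 7: 4.

4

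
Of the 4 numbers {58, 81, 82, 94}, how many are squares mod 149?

2

(58/149) = -1 → non-residue.
(81/149) = +1 → QR.
(82/149) = +1 → QR.
(94/149) = -1 → non-residue.
Total quadratic residues among the 4: 2.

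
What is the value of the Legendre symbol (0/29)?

Top reduces to 0: gcd > 1, so the symbol is 0.

0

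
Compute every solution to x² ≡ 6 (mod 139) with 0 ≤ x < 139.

Since 139 ≡ 3 (mod 4), a square root of 6 is 6^((139+1)/4) = 6^35 mod 139.
Repeated squaring: 6^2≡36, 6^4≡45, 6^8≡79, 6^16≡125, 6^32≡57 (mod 139).
6^35 = 6^(32+2+1) ≡ 80 (mod 139).
Check: 80² = 6400 ≡ 6 (mod 139). The two roots are 59 and 80.

59, 80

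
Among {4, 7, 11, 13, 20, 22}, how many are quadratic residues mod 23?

(4/23) = +1 → QR.
(7/23) = -1 → non-residue.
(11/23) = -1 → non-residue.
(13/23) = +1 → QR.
(20/23) = -1 → non-residue.
(22/23) = -1 → non-residue.
Total quadratic residues among the 6: 2.

2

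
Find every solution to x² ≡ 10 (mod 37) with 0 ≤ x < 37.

11, 26

37 ≡ 1 (mod 4), so we find a root by search.
Trying successive values, 11² = 121 ≡ 10 (mod 37). The other root is 37 − 11 = 26.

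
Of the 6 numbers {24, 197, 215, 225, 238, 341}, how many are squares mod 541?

3

(24/541) = -1 → non-residue.
(197/541) = -1 → non-residue.
(215/541) = +1 → QR.
(225/541) = +1 → QR.
(238/541) = +1 → QR.
(341/541) = -1 → non-residue.
Total quadratic residues among the 6: 3.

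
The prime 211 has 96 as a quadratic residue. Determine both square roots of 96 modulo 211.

27, 184

Since 211 ≡ 3 (mod 4), a square root of 96 is 96^((211+1)/4) = 96^53 mod 211.
Repeated squaring: 96^2≡143, 96^4≡193, 96^8≡113, 96^16≡109, 96^32≡65 (mod 211).
96^53 = 96^(32+16+4+1) ≡ 184 (mod 211).
Check: 184² = 33856 ≡ 96 (mod 211). The two roots are 27 and 184.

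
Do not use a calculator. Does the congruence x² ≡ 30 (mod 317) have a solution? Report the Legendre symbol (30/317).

Pull out 2: since 317 ≡ 5 (mod 8), (2/317) = -1.
Reciprocity: 15 ≡ 3 and 317 ≡ 1 (mod 4), so (15/317) = +(317/15).
Reduce top mod 15: now compute (2/15).
Pull out 2: since 15 ≡ 7 (mod 8), (2/15) = +1.
Reached (1/15) = 1. Collecting the sign flips along the way, the symbol is -1.

-1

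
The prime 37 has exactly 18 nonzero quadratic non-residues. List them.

2 5 6 8 13 14 15 17 18 19 20 22 23 24 29 31 32 35

Square k = 1,…,18 (k and 37−k give the same square):
1²=1, 2²=4, 3²=9, 4²=16, 5²=25, 6²=36, 7²≡12, 8²≡27, 9²≡7, 10²≡26, 11²≡10, 12²≡33, 13²≡21, 14²≡11, 15²≡3, 16²≡34, 17²≡30, 18²≡28 (mod 37).
The residues are {1, 3, 4, 7, 9, 10, 11, 12, 16, 21, 25, 26, 27, 28, 30, 33, 34, 36}; the non-residues are the remaining 18 nonzero classes.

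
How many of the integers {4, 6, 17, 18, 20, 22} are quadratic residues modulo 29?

4

(4/29) = +1 → QR.
(6/29) = +1 → QR.
(17/29) = -1 → non-residue.
(18/29) = -1 → non-residue.
(20/29) = +1 → QR.
(22/29) = +1 → QR.
Total quadratic residues among the 6: 4.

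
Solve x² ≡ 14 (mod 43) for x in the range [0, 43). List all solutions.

10, 33

Since 43 ≡ 3 (mod 4), a square root of 14 is 14^((43+1)/4) = 14^11 mod 43.
Repeated squaring: 14^2≡24, 14^4≡17, 14^8≡31 (mod 43).
14^11 = 14^(8+2+1) ≡ 10 (mod 43).
Check: 10² = 100 ≡ 14 (mod 43). The two roots are 10 and 33.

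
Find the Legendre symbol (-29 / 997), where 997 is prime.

-1

First reduce: -29 ≡ 968 (mod 997).
Pull out 2^3: since 997 ≡ 5 (mod 8), (2/997) = -1, so (2/997)^3 = -1.
Reciprocity: 121 ≡ 1 and 997 ≡ 1 (mod 4), so (121/997) = +(997/121).
Reduce top mod 121: now compute (29/121).
Reciprocity: 29 ≡ 1 and 121 ≡ 1 (mod 4), so (29/121) = +(121/29).
Reduce top mod 29: now compute (5/29).
Reciprocity: 5 ≡ 1 and 29 ≡ 1 (mod 4), so (5/29) = +(29/5).
Reduce top mod 5: now compute (4/5).
Pull out 2^2: since 5 ≡ 5 (mod 8), (2/5) = -1, so (2/5)^2 = +1.
Reached (1/5) = 1. Collecting the sign flips along the way, the symbol is -1.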